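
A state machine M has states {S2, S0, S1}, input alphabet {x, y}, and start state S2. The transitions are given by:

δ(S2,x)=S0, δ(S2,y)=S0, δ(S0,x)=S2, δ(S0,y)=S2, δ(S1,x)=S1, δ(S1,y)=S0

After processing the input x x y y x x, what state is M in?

S2

start at S2
read 'x': S2 → S0
read 'x': S0 → S2
read 'y': S2 → S0
read 'y': S0 → S2
read 'x': S2 → S0
read 'x': S0 → S2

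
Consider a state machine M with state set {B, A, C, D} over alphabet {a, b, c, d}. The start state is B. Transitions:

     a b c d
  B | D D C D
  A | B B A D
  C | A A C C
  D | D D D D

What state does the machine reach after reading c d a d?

Trace: B -c-> C -d-> C -a-> A -d-> D

D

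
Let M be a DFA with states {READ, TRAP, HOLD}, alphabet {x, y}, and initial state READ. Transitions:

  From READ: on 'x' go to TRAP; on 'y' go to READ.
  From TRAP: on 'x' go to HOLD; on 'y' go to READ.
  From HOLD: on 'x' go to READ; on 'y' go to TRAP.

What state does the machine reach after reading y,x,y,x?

start at READ
read 'y': READ → READ
read 'x': READ → TRAP
read 'y': TRAP → READ
read 'x': READ → TRAP

TRAP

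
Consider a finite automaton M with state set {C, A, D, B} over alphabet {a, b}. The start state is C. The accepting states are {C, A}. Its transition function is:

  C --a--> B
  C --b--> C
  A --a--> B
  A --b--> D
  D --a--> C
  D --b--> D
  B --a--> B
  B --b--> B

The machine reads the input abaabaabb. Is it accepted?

No

Trace: C -a-> B -b-> B -a-> B -a-> B -b-> B -a-> B -a-> B -b-> B -b-> B
End state B is not accepting.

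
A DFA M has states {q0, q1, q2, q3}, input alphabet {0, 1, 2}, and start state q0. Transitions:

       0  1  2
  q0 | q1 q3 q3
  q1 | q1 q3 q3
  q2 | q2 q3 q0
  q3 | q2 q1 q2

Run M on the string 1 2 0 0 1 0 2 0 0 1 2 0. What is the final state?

q0 → q3 → q2 → q2 → q2 → q3 → q2 → q0 → q1 → q1 → q3 → q2 → q2

q2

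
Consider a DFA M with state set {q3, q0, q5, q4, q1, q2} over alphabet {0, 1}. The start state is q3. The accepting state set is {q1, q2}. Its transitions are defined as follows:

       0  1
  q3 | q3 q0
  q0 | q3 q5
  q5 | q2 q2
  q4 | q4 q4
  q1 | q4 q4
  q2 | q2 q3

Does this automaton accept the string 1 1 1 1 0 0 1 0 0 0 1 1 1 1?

Trace: q3 -1-> q0 -1-> q5 -1-> q2 -1-> q3 -0-> q3 -0-> q3 -1-> q0 -0-> q3 -0-> q3 -0-> q3 -1-> q0 -1-> q5 -1-> q2 -1-> q3
End state q3 is not accepting.

No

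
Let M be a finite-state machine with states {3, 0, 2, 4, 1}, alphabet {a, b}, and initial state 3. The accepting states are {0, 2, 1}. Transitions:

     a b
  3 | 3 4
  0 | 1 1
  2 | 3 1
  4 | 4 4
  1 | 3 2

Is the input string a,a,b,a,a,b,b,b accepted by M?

No

Trace: 3 -a-> 3 -a-> 3 -b-> 4 -a-> 4 -a-> 4 -b-> 4 -b-> 4 -b-> 4
End state 4 is not accepting.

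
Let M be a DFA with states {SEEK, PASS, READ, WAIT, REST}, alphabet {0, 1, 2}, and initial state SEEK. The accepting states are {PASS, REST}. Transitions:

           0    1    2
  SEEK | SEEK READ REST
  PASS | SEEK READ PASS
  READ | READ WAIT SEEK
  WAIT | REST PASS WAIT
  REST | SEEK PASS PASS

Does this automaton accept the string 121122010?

No

SEEK → READ → SEEK → READ → WAIT → WAIT → WAIT → REST → PASS → SEEK
End state SEEK is not accepting.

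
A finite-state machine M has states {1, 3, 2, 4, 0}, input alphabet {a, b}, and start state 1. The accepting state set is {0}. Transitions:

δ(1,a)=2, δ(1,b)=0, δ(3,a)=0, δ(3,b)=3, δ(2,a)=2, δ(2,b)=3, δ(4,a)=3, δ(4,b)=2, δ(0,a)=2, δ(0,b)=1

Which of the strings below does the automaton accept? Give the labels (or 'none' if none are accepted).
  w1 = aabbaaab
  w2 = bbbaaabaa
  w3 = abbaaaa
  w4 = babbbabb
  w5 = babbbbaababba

w4

w1:
  start at 1
  read 'a': 1 → 2
  read 'a': 2 → 2
  read 'b': 2 → 3
  read 'b': 3 → 3
  read 'a': 3 → 0
  read 'a': 0 → 2
  read 'a': 2 → 2
  read 'b': 2 → 3
  end 3, rejected
w2:
  start at 1
  read 'b': 1 → 0
  read 'b': 0 → 1
  read 'b': 1 → 0
  read 'a': 0 → 2
  read 'a': 2 → 2
  read 'a': 2 → 2
  read 'b': 2 → 3
  read 'a': 3 → 0
  read 'a': 0 → 2
  end 2, rejected
w3:
  start at 1
  read 'a': 1 → 2
  read 'b': 2 → 3
  read 'b': 3 → 3
  read 'a': 3 → 0
  read 'a': 0 → 2
  read 'a': 2 → 2
  read 'a': 2 → 2
  end 2, rejected
w4:
  start at 1
  read 'b': 1 → 0
  read 'a': 0 → 2
  read 'b': 2 → 3
  read 'b': 3 → 3
  read 'b': 3 → 3
  read 'a': 3 → 0
  read 'b': 0 → 1
  read 'b': 1 → 0
  end 0, accepted
w5:
  start at 1
  read 'b': 1 → 0
  read 'a': 0 → 2
  read 'b': 2 → 3
  read 'b': 3 → 3
  read 'b': 3 → 3
  read 'b': 3 → 3
  read 'a': 3 → 0
  read 'a': 0 → 2
  read 'b': 2 → 3
  read 'a': 3 → 0
  read 'b': 0 → 1
  read 'b': 1 → 0
  read 'a': 0 → 2
  end 2, rejected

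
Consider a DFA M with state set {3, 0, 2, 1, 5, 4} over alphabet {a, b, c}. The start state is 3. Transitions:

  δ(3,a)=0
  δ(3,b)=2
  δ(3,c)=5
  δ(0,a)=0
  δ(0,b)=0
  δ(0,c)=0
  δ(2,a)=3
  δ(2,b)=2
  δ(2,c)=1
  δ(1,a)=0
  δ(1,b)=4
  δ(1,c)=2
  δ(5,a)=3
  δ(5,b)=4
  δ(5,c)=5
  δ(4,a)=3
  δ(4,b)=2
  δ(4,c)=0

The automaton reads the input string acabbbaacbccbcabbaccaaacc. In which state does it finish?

0

start at 3
read 'a': 3 → 0
read 'c': 0 → 0
read 'a': 0 → 0
read 'b': 0 → 0
read 'b': 0 → 0
read 'b': 0 → 0
read 'a': 0 → 0
read 'a': 0 → 0
read 'c': 0 → 0
read 'b': 0 → 0
read 'c': 0 → 0
read 'c': 0 → 0
read 'b': 0 → 0
read 'c': 0 → 0
read 'a': 0 → 0
read 'b': 0 → 0
read 'b': 0 → 0
read 'a': 0 → 0
read 'c': 0 → 0
read 'c': 0 → 0
read 'a': 0 → 0
read 'a': 0 → 0
read 'a': 0 → 0
read 'c': 0 → 0
read 'c': 0 → 0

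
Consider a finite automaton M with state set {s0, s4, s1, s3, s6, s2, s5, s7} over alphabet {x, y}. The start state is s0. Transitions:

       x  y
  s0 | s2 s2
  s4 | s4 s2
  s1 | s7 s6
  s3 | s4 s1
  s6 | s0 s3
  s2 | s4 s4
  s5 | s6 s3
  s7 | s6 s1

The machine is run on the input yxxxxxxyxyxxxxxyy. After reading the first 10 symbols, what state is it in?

s2

Trace: s0 -y-> s2 -x-> s4 -x-> s4 -x-> s4 -x-> s4 -x-> s4 -x-> s4 -y-> s2 -x-> s4 -y-> s2
After 10 symbols: s2.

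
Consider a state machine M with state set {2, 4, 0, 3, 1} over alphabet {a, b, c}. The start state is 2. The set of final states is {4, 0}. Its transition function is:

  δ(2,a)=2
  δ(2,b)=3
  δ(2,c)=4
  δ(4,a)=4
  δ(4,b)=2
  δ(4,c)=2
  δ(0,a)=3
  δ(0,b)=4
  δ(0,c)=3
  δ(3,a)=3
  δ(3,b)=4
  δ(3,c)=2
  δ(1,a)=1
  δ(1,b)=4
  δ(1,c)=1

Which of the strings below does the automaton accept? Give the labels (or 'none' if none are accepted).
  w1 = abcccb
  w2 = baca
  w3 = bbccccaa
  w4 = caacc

w3, w4

w1: 2 → 2 → 3 → 2 → 4 → 2 → 3  → end 3, rejected
w2: 2 → 3 → 3 → 2 → 2  → end 2, rejected
w3: 2 → 3 → 4 → 2 → 4 → 2 → 4 → 4 → 4  → end 4, accepted
w4: 2 → 4 → 4 → 4 → 2 → 4  → end 4, accepted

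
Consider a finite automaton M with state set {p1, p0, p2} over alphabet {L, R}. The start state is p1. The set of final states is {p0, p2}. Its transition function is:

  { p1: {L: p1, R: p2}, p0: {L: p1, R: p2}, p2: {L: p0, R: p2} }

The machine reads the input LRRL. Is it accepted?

Trace: p1 -L-> p1 -R-> p2 -R-> p2 -L-> p0
End state p0 is accepting.

Yes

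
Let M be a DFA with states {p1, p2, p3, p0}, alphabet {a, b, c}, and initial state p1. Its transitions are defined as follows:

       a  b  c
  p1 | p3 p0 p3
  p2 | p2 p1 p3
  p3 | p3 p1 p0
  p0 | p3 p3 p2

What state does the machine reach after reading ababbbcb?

start at p1
read 'a': p1 → p3
read 'b': p3 → p1
read 'a': p1 → p3
read 'b': p3 → p1
read 'b': p1 → p0
read 'b': p0 → p3
read 'c': p3 → p0
read 'b': p0 → p3

p3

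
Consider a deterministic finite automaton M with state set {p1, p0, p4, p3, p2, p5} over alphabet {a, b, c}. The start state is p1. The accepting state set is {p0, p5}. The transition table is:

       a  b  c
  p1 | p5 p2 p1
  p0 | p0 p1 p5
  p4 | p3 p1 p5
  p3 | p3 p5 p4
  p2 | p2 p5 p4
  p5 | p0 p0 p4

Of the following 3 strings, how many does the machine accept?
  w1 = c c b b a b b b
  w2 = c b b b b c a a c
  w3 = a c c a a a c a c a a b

2

w1:
  start at p1
  read 'c': p1 → p1
  read 'c': p1 → p1
  read 'b': p1 → p2
  read 'b': p2 → p5
  read 'a': p5 → p0
  read 'b': p0 → p1
  read 'b': p1 → p2
  read 'b': p2 → p5
  end p5, accepted
w2:
  start at p1
  read 'c': p1 → p1
  read 'b': p1 → p2
  read 'b': p2 → p5
  read 'b': p5 → p0
  read 'b': p0 → p1
  read 'c': p1 → p1
  read 'a': p1 → p5
  read 'a': p5 → p0
  read 'c': p0 → p5
  end p5, accepted
w3:
  start at p1
  read 'a': p1 → p5
  read 'c': p5 → p4
  read 'c': p4 → p5
  read 'a': p5 → p0
  read 'a': p0 → p0
  read 'a': p0 → p0
  read 'c': p0 → p5
  read 'a': p5 → p0
  read 'c': p0 → p5
  read 'a': p5 → p0
  read 'a': p0 → p0
  read 'b': p0 → p1
  end p1, rejected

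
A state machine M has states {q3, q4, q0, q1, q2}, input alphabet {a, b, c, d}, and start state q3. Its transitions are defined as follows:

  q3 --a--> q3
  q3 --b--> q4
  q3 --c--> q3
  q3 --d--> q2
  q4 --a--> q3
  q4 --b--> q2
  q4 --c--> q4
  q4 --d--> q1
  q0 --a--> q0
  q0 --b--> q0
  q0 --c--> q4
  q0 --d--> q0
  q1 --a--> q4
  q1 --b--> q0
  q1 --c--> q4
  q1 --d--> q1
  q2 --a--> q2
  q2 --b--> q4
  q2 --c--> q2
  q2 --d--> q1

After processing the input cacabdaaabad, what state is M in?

q2

q3 → q3 → q3 → q3 → q3 → q4 → q1 → q4 → q3 → q3 → q4 → q3 → q2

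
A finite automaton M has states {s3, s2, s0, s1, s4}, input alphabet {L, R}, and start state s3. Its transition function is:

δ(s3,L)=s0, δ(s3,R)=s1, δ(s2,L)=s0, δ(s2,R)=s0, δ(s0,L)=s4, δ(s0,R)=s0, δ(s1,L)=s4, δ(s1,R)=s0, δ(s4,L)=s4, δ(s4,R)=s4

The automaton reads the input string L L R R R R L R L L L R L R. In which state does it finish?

Trace: s3 -L-> s0 -L-> s4 -R-> s4 -R-> s4 -R-> s4 -R-> s4 -L-> s4 -R-> s4 -L-> s4 -L-> s4 -L-> s4 -R-> s4 -L-> s4 -R-> s4

s4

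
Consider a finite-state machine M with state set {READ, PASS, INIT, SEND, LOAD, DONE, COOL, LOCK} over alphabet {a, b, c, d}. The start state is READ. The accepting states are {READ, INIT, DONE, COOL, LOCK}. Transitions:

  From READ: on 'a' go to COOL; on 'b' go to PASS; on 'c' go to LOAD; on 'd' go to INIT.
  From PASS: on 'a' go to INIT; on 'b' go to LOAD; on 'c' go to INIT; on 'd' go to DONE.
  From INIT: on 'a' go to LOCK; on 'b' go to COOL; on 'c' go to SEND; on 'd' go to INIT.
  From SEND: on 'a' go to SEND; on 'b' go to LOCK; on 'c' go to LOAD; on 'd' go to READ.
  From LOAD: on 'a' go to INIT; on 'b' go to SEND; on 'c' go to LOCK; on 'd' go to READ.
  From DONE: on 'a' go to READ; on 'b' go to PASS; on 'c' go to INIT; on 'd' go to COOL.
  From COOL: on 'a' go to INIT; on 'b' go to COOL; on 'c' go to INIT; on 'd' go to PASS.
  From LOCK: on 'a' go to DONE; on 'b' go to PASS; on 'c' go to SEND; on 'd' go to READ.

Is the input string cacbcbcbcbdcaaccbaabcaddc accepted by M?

No

start at READ
read 'c': READ → LOAD
read 'a': LOAD → INIT
read 'c': INIT → SEND
read 'b': SEND → LOCK
read 'c': LOCK → SEND
read 'b': SEND → LOCK
read 'c': LOCK → SEND
read 'b': SEND → LOCK
read 'c': LOCK → SEND
read 'b': SEND → LOCK
read 'd': LOCK → READ
read 'c': READ → LOAD
read 'a': LOAD → INIT
read 'a': INIT → LOCK
read 'c': LOCK → SEND
read 'c': SEND → LOAD
read 'b': LOAD → SEND
read 'a': SEND → SEND
read 'a': SEND → SEND
read 'b': SEND → LOCK
read 'c': LOCK → SEND
read 'a': SEND → SEND
read 'd': SEND → READ
read 'd': READ → INIT
read 'c': INIT → SEND
End state SEND is not accepting.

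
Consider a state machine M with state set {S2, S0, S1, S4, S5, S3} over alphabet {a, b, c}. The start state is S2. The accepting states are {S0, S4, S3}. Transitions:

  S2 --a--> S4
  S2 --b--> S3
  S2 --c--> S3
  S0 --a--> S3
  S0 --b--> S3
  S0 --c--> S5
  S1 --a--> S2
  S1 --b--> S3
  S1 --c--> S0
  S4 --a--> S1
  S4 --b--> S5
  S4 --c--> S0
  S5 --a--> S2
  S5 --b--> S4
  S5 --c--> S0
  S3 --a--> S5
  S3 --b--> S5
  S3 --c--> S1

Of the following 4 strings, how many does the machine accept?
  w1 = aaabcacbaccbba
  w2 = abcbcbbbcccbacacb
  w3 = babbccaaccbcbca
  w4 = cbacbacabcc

w1: S2 → S4 → S1 → S2 → S3 → S1 → S2 → S3 → S5 → S2 → S3 → S1 → S3 → S5 → S2  → end S2, rejected
w2: S2 → S4 → S5 → S0 → S3 → S1 → S3 → S5 → S4 → S0 → S5 → S0 → S3 → S5 → S0 → S3 → S1 → S3  → end S3, accepted
w3: S2 → S3 → S5 → S4 → S5 → S0 → S5 → S2 → S4 → S0 → S5 → S4 → S0 → S3 → S1 → S2  → end S2, rejected
w4: S2 → S3 → S5 → S2 → S3 → S5 → S2 → S3 → S5 → S4 → S0 → S5  → end S5, rejected

1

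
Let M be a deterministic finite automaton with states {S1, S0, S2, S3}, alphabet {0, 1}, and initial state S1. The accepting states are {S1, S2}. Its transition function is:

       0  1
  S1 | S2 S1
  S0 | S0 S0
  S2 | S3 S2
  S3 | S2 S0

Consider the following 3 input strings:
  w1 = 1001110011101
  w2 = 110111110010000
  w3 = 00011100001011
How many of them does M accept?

1

w1:
  start at S1
  read '1': S1 → S1
  read '0': S1 → S2
  read '0': S2 → S3
  read '1': S3 → S0
  read '1': S0 → S0
  read '1': S0 → S0
  read '0': S0 → S0
  read '0': S0 → S0
  read '1': S0 → S0
  read '1': S0 → S0
  read '1': S0 → S0
  read '0': S0 → S0
  read '1': S0 → S0
  end S0, rejected
w2:
  start at S1
  read '1': S1 → S1
  read '1': S1 → S1
  read '0': S1 → S2
  read '1': S2 → S2
  read '1': S2 → S2
  read '1': S2 → S2
  read '1': S2 → S2
  read '1': S2 → S2
  read '0': S2 → S3
  read '0': S3 → S2
  read '1': S2 → S2
  read '0': S2 → S3
  read '0': S3 → S2
  read '0': S2 → S3
  read '0': S3 → S2
  end S2, accepted
w3:
  start at S1
  read '0': S1 → S2
  read '0': S2 → S3
  read '0': S3 → S2
  read '1': S2 → S2
  read '1': S2 → S2
  read '1': S2 → S2
  read '0': S2 → S3
  read '0': S3 → S2
  read '0': S2 → S3
  read '0': S3 → S2
  read '1': S2 → S2
  read '0': S2 → S3
  read '1': S3 → S0
  read '1': S0 → S0
  end S0, rejected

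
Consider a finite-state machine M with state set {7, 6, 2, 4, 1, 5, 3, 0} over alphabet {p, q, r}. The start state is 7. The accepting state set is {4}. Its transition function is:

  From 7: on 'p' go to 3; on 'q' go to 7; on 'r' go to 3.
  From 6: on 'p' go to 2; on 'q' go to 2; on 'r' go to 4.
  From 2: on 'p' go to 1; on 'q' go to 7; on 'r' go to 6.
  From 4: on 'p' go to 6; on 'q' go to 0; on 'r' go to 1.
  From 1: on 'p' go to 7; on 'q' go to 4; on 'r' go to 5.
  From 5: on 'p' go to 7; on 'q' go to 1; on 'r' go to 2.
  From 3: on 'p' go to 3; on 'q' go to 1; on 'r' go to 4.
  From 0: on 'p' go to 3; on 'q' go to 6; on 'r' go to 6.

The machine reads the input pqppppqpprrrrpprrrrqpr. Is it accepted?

start at 7
read 'p': 7 → 3
read 'q': 3 → 1
read 'p': 1 → 7
read 'p': 7 → 3
read 'p': 3 → 3
read 'p': 3 → 3
read 'q': 3 → 1
read 'p': 1 → 7
read 'p': 7 → 3
read 'r': 3 → 4
read 'r': 4 → 1
read 'r': 1 → 5
read 'r': 5 → 2
read 'p': 2 → 1
read 'p': 1 → 7
read 'r': 7 → 3
read 'r': 3 → 4
read 'r': 4 → 1
read 'r': 1 → 5
read 'q': 5 → 1
read 'p': 1 → 7
read 'r': 7 → 3
End state 3 is not accepting.

No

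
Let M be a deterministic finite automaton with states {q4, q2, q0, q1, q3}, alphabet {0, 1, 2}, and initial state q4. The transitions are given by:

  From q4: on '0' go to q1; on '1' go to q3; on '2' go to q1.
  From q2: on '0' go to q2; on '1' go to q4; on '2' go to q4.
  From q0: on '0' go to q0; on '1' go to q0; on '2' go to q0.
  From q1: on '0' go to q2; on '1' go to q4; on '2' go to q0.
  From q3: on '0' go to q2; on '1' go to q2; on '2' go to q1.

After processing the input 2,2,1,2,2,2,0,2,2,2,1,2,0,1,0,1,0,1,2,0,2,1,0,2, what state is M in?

q4 → q1 → q0 → q0 → q0 → q0 → q0 → q0 → q0 → q0 → q0 → q0 → q0 → q0 → q0 → q0 → q0 → q0 → q0 → q0 → q0 → q0 → q0 → q0 → q0

q0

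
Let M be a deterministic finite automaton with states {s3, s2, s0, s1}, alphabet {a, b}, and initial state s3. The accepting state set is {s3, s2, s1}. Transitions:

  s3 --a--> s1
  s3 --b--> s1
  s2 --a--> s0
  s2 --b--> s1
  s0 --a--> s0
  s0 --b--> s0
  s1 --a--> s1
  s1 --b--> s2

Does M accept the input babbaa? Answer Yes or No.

Yes

start at s3
read 'b': s3 → s1
read 'a': s1 → s1
read 'b': s1 → s2
read 'b': s2 → s1
read 'a': s1 → s1
read 'a': s1 → s1
End state s1 is accepting.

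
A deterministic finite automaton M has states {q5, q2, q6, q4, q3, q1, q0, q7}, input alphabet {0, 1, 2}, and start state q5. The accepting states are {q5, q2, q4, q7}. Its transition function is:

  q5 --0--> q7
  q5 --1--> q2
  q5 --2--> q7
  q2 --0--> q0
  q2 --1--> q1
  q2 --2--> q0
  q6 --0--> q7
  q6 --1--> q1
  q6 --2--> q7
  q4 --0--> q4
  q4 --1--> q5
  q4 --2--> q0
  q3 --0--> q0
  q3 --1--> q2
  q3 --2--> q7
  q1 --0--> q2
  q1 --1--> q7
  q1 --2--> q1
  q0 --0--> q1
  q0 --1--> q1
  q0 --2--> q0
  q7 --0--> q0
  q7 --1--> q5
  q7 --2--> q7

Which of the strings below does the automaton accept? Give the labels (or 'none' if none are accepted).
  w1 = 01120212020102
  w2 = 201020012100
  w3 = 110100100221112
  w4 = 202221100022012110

w3

w1:
  start at q5
  read '0': q5 → q7
  read '1': q7 → q5
  read '1': q5 → q2
  read '2': q2 → q0
  read '0': q0 → q1
  read '2': q1 → q1
  read '1': q1 → q7
  read '2': q7 → q7
  read '0': q7 → q0
  read '2': q0 → q0
  read '0': q0 → q1
  read '1': q1 → q7
  read '0': q7 → q0
  read '2': q0 → q0
  end q0, rejected
w2:
  start at q5
  read '2': q5 → q7
  read '0': q7 → q0
  read '1': q0 → q1
  read '0': q1 → q2
  read '2': q2 → q0
  read '0': q0 → q1
  read '0': q1 → q2
  read '1': q2 → q1
  read '2': q1 → q1
  read '1': q1 → q7
  read '0': q7 → q0
  read '0': q0 → q1
  end q1, rejected
w3:
  start at q5
  read '1': q5 → q2
  read '1': q2 → q1
  read '0': q1 → q2
  read '1': q2 → q1
  read '0': q1 → q2
  read '0': q2 → q0
  read '1': q0 → q1
  read '0': q1 → q2
  read '0': q2 → q0
  read '2': q0 → q0
  read '2': q0 → q0
  read '1': q0 → q1
  read '1': q1 → q7
  read '1': q7 → q5
  read '2': q5 → q7
  end q7, accepted
w4:
  start at q5
  read '2': q5 → q7
  read '0': q7 → q0
  read '2': q0 → q0
  read '2': q0 → q0
  read '2': q0 → q0
  read '1': q0 → q1
  read '1': q1 → q7
  read '0': q7 → q0
  read '0': q0 → q1
  read '0': q1 → q2
  read '2': q2 → q0
  read '2': q0 → q0
  read '0': q0 → q1
  read '1': q1 → q7
  read '2': q7 → q7
  read '1': q7 → q5
  read '1': q5 → q2
  read '0': q2 → q0
  end q0, rejected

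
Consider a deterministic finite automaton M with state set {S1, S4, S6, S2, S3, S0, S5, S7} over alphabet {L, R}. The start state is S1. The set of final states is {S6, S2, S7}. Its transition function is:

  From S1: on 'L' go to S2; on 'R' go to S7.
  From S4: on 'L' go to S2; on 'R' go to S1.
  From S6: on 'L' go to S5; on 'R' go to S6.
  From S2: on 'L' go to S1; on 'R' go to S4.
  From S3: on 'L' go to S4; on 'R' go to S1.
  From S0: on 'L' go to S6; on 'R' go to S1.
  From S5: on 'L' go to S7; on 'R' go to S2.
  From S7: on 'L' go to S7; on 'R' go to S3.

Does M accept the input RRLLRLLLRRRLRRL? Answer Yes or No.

Yes

S1 → S7 → S3 → S4 → S2 → S4 → S2 → S1 → S2 → S4 → S1 → S7 → S7 → S3 → S1 → S2
End state S2 is accepting.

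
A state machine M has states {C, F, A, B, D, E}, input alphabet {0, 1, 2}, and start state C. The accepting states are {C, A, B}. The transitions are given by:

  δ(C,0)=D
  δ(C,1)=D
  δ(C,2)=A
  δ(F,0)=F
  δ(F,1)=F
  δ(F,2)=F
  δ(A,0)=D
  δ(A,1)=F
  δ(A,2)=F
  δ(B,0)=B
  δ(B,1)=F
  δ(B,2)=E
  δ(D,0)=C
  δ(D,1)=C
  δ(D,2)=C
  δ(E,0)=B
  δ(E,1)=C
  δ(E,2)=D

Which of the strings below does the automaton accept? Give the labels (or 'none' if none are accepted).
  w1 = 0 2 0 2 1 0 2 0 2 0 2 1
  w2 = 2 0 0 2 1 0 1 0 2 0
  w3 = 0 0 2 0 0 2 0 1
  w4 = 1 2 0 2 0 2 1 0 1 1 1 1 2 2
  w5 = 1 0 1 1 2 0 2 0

w3

w1: C → D → C → D → C → D → C → A → D → C → D → C → D  → end D, rejected
w2: C → A → D → C → A → F → F → F → F → F → F  → end F, rejected
w3: C → D → C → A → D → C → A → D → C  → end C, accepted
w4: C → D → C → D → C → D → C → D → C → D → C → D → C → A → F  → end F, rejected
w5: C → D → C → D → C → A → D → C → D  → end D, rejected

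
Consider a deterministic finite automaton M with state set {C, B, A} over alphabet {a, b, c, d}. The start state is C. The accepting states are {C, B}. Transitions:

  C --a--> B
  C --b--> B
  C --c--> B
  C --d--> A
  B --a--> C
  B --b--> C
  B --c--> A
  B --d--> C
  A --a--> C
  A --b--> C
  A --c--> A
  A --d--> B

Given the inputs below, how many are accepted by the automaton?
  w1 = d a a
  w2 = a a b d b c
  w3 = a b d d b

w1: C → A → C → B  → end B, accepted
w2: C → B → C → B → C → B → A  → end A, rejected
w3: C → B → C → A → B → C  → end C, accepted

2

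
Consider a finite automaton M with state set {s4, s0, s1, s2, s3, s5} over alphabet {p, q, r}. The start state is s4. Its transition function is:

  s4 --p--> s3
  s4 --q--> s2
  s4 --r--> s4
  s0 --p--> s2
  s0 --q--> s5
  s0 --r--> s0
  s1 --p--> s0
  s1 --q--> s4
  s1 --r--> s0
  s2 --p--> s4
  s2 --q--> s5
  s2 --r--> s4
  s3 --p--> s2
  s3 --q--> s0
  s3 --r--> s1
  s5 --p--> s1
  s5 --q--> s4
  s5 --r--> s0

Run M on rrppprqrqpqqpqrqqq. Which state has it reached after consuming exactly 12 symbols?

Trace: s4 -r-> s4 -r-> s4 -p-> s3 -p-> s2 -p-> s4 -r-> s4 -q-> s2 -r-> s4 -q-> s2 -p-> s4 -q-> s2 -q-> s5
After 12 symbols: s5.

s5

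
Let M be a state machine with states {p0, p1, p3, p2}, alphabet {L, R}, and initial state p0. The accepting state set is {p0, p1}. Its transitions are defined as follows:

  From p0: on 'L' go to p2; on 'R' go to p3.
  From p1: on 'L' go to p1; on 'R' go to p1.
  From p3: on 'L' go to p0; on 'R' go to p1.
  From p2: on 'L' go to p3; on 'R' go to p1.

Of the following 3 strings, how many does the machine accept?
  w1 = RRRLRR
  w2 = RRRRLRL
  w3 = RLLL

w1: p0 → p3 → p1 → p1 → p1 → p1 → p1  → end p1, accepted
w2: p0 → p3 → p1 → p1 → p1 → p1 → p1 → p1  → end p1, accepted
w3: p0 → p3 → p0 → p2 → p3  → end p3, rejected

2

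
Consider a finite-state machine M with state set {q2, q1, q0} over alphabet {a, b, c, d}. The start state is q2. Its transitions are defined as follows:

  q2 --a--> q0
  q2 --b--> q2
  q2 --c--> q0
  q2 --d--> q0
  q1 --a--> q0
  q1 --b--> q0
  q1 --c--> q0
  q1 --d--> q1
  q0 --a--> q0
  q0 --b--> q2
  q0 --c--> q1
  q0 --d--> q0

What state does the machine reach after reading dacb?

start at q2
read 'd': q2 → q0
read 'a': q0 → q0
read 'c': q0 → q1
read 'b': q1 → q0

q0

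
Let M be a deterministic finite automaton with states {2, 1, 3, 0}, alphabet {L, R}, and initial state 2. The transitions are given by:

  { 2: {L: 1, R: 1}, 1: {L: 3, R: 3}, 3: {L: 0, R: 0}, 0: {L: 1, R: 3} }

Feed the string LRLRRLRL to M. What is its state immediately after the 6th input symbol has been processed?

2 → 1 → 3 → 0 → 3 → 0 → 1
After 6 symbols: 1.

1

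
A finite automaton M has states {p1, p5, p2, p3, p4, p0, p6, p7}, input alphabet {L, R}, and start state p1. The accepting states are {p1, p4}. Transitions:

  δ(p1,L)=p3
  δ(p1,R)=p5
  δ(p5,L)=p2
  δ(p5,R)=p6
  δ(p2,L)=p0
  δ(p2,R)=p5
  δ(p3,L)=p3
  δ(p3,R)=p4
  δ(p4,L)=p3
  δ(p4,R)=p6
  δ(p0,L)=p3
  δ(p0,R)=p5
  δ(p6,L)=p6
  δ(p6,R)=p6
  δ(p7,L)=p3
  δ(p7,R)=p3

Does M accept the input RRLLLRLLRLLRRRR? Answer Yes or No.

Trace: p1 -R-> p5 -R-> p6 -L-> p6 -L-> p6 -L-> p6 -R-> p6 -L-> p6 -L-> p6 -R-> p6 -L-> p6 -L-> p6 -R-> p6 -R-> p6 -R-> p6 -R-> p6
End state p6 is not accepting.

No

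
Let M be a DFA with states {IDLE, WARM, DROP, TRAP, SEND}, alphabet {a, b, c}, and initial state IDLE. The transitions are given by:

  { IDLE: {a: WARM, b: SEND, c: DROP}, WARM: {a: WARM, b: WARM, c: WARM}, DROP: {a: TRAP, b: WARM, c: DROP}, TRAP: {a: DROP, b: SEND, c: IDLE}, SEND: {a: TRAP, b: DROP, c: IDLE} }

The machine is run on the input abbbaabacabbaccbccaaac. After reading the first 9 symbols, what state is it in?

WARM

IDLE → WARM → WARM → WARM → WARM → WARM → WARM → WARM → WARM → WARM
After 9 symbols: WARM.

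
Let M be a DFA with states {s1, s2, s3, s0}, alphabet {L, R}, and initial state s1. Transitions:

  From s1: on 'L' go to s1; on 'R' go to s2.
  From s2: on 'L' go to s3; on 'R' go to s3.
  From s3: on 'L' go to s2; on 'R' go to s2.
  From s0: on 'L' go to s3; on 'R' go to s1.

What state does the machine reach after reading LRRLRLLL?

s2

s1 → s1 → s2 → s3 → s2 → s3 → s2 → s3 → s2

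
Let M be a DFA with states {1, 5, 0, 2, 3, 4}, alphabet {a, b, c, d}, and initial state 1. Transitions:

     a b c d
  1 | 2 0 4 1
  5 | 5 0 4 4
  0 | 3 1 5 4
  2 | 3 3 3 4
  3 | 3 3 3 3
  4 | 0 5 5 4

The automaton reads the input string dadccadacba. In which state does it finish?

3

start at 1
read 'd': 1 → 1
read 'a': 1 → 2
read 'd': 2 → 4
read 'c': 4 → 5
read 'c': 5 → 4
read 'a': 4 → 0
read 'd': 0 → 4
read 'a': 4 → 0
read 'c': 0 → 5
read 'b': 5 → 0
read 'a': 0 → 3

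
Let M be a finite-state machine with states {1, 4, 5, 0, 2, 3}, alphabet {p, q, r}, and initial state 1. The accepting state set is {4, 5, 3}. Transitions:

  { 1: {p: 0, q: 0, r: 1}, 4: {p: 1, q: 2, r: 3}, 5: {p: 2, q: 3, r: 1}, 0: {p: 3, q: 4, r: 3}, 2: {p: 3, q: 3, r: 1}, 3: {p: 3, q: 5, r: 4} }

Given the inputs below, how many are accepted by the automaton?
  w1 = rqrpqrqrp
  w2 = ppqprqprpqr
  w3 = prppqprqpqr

2

w1:
  start at 1
  read 'r': 1 → 1
  read 'q': 1 → 0
  read 'r': 0 → 3
  read 'p': 3 → 3
  read 'q': 3 → 5
  read 'r': 5 → 1
  read 'q': 1 → 0
  read 'r': 0 → 3
  read 'p': 3 → 3
  end 3, accepted
w2:
  start at 1
  read 'p': 1 → 0
  read 'p': 0 → 3
  read 'q': 3 → 5
  read 'p': 5 → 2
  read 'r': 2 → 1
  read 'q': 1 → 0
  read 'p': 0 → 3
  read 'r': 3 → 4
  read 'p': 4 → 1
  read 'q': 1 → 0
  read 'r': 0 → 3
  end 3, accepted
w3:
  start at 1
  read 'p': 1 → 0
  read 'r': 0 → 3
  read 'p': 3 → 3
  read 'p': 3 → 3
  read 'q': 3 → 5
  read 'p': 5 → 2
  read 'r': 2 → 1
  read 'q': 1 → 0
  read 'p': 0 → 3
  read 'q': 3 → 5
  read 'r': 5 → 1
  end 1, rejected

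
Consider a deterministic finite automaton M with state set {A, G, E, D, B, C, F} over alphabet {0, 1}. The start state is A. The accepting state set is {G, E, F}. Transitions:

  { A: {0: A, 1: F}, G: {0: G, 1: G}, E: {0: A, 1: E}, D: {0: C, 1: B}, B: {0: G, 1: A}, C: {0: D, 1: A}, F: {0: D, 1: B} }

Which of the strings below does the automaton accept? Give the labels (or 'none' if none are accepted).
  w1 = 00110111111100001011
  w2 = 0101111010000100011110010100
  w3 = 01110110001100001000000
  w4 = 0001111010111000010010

w1, w2, w3, w4

w1:
  start at A
  read '0': A → A
  read '0': A → A
  read '1': A → F
  read '1': F → B
  read '0': B → G
  read '1': G → G
  read '1': G → G
  read '1': G → G
  read '1': G → G
  read '1': G → G
  read '1': G → G
  read '1': G → G
  read '0': G → G
  read '0': G → G
  read '0': G → G
  read '0': G → G
  read '1': G → G
  read '0': G → G
  read '1': G → G
  read '1': G → G
  end G, accepted
w2:
  start at A
  read '0': A → A
  read '1': A → F
  read '0': F → D
  read '1': D → B
  read '1': B → A
  read '1': A → F
  read '1': F → B
  read '0': B → G
  read '1': G → G
  read '0': G → G
  read '0': G → G
  read '0': G → G
  read '0': G → G
  read '1': G → G
  read '0': G → G
  read '0': G → G
  read '0': G → G
  read '1': G → G
  read '1': G → G
  read '1': G → G
  read '1': G → G
  read '0': G → G
  read '0': G → G
  read '1': G → G
  read '0': G → G
  read '1': G → G
  read '0': G → G
  read '0': G → G
  end G, accepted
w3:
  start at A
  read '0': A → A
  read '1': A → F
  read '1': F → B
  read '1': B → A
  read '0': A → A
  read '1': A → F
  read '1': F → B
  read '0': B → G
  read '0': G → G
  read '0': G → G
  read '1': G → G
  read '1': G → G
  read '0': G → G
  read '0': G → G
  read '0': G → G
  read '0': G → G
  read '1': G → G
  read '0': G → G
  read '0': G → G
  read '0': G → G
  read '0': G → G
  read '0': G → G
  read '0': G → G
  end G, accepted
w4:
  start at A
  read '0': A → A
  read '0': A → A
  read '0': A → A
  read '1': A → F
  read '1': F → B
  read '1': B → A
  read '1': A → F
  read '0': F → D
  read '1': D → B
  read '0': B → G
  read '1': G → G
  read '1': G → G
  read '1': G → G
  read '0': G → G
  read '0': G → G
  read '0': G → G
  read '0': G → G
  read '1': G → G
  read '0': G → G
  read '0': G → G
  read '1': G → G
  read '0': G → G
  end G, accepted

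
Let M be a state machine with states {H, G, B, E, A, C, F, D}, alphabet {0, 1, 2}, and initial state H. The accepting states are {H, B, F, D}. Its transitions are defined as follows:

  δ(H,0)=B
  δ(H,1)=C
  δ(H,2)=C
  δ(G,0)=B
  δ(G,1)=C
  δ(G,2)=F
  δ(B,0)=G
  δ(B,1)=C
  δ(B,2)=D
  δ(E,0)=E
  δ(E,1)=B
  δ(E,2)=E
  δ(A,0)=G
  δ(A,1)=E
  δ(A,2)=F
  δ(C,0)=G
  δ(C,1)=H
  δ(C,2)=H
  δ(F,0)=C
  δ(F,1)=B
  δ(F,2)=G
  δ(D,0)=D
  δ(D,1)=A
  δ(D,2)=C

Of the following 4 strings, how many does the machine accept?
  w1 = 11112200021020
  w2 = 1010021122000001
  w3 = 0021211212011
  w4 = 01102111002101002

w1: H → C → H → C → H → C → H → B → G → B → D → A → G → F → C  → end C, rejected
w2: H → C → G → C → G → B → D → A → E → E → E → E → E → E → E → E → B  → end B, accepted
w3: H → B → G → F → B → D → A → E → E → B → D → D → A → E  → end E, rejected
w4: H → B → C → H → B → D → A → E → B → G → B → D → A → G → C → G → B → D  → end D, accepted

2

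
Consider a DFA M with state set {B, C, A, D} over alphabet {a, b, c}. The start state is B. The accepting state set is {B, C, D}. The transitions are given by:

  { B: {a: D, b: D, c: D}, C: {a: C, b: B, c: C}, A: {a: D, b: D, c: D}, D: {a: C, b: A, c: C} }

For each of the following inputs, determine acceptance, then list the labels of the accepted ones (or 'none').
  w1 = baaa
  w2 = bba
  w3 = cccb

w1:
  start at B
  read 'b': B → D
  read 'a': D → C
  read 'a': C → C
  read 'a': C → C
  end C, accepted
w2:
  start at B
  read 'b': B → D
  read 'b': D → A
  read 'a': A → D
  end D, accepted
w3:
  start at B
  read 'c': B → D
  read 'c': D → C
  read 'c': C → C
  read 'b': C → B
  end B, accepted

w1, w2, w3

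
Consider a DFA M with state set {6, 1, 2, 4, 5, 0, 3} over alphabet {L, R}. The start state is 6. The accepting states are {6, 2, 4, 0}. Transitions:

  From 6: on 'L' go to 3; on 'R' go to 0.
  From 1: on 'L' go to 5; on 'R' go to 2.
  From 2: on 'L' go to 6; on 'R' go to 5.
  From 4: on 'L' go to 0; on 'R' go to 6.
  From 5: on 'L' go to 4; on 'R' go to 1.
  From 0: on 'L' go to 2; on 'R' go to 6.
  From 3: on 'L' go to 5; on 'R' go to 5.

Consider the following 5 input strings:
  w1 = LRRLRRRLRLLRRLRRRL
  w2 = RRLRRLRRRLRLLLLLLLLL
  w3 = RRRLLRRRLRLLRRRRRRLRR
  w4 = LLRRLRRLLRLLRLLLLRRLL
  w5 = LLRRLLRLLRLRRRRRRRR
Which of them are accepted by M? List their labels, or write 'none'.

w1: 6 → 3 → 5 → 1 → 5 → 1 → 2 → 5 → 4 → 6 → 3 → 5 → 1 → 2 → 6 → 0 → 6 → 0 → 2  → end 2, accepted
w2: 6 → 0 → 6 → 3 → 5 → 1 → 5 → 1 → 2 → 5 → 4 → 6 → 3 → 5 → 4 → 0 → 2 → 6 → 3 → 5 → 4  → end 4, accepted
w3: 6 → 0 → 6 → 0 → 2 → 6 → 0 → 6 → 0 → 2 → 5 → 4 → 0 → 6 → 0 → 6 → 0 → 6 → 0 → 2 → 5 → 1  → end 1, rejected
w4: 6 → 3 → 5 → 1 → 2 → 6 → 0 → 6 → 3 → 5 → 1 → 5 → 4 → 6 → 3 → 5 → 4 → 0 → 6 → 0 → 2 → 6  → end 6, accepted
w5: 6 → 3 → 5 → 1 → 2 → 6 → 3 → 5 → 4 → 0 → 6 → 3 → 5 → 1 → 2 → 5 → 1 → 2 → 5 → 1  → end 1, rejected

w1, w2, w4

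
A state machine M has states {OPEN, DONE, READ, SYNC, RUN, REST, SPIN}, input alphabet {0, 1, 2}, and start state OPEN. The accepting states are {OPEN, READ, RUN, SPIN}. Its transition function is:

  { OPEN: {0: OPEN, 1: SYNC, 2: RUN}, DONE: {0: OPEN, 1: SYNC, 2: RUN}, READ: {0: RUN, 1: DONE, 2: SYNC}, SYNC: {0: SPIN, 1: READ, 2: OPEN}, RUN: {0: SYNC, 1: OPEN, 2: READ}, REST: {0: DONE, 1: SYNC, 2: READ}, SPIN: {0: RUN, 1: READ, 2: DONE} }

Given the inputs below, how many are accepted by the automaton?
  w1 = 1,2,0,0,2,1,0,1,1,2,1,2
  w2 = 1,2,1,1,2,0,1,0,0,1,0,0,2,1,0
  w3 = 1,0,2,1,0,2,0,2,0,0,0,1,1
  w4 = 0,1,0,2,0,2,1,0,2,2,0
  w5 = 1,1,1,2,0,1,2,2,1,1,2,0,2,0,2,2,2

w1: Trace: OPEN -1-> SYNC -2-> OPEN -0-> OPEN -0-> OPEN -2-> RUN -1-> OPEN -0-> OPEN -1-> SYNC -1-> READ -2-> SYNC -1-> READ -2-> SYNC  → end SYNC, rejected
w2: Trace: OPEN -1-> SYNC -2-> OPEN -1-> SYNC -1-> READ -2-> SYNC -0-> SPIN -1-> READ -0-> RUN -0-> SYNC -1-> READ -0-> RUN -0-> SYNC -2-> OPEN -1-> SYNC -0-> SPIN  → end SPIN, accepted
w3: Trace: OPEN -1-> SYNC -0-> SPIN -2-> DONE -1-> SYNC -0-> SPIN -2-> DONE -0-> OPEN -2-> RUN -0-> SYNC -0-> SPIN -0-> RUN -1-> OPEN -1-> SYNC  → end SYNC, rejected
w4: Trace: OPEN -0-> OPEN -1-> SYNC -0-> SPIN -2-> DONE -0-> OPEN -2-> RUN -1-> OPEN -0-> OPEN -2-> RUN -2-> READ -0-> RUN  → end RUN, accepted
w5: Trace: OPEN -1-> SYNC -1-> READ -1-> DONE -2-> RUN -0-> SYNC -1-> READ -2-> SYNC -2-> OPEN -1-> SYNC -1-> READ -2-> SYNC -0-> SPIN -2-> DONE -0-> OPEN -2-> RUN -2-> READ -2-> SYNC  → end SYNC, rejected

2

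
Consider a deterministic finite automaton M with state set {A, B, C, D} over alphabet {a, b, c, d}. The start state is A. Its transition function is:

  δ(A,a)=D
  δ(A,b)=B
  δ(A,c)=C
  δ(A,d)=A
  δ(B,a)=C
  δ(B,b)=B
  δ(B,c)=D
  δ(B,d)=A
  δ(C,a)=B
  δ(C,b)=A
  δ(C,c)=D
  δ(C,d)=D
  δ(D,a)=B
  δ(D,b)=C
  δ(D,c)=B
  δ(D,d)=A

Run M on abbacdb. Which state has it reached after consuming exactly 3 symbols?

A

A → D → C → A
After 3 symbols: A.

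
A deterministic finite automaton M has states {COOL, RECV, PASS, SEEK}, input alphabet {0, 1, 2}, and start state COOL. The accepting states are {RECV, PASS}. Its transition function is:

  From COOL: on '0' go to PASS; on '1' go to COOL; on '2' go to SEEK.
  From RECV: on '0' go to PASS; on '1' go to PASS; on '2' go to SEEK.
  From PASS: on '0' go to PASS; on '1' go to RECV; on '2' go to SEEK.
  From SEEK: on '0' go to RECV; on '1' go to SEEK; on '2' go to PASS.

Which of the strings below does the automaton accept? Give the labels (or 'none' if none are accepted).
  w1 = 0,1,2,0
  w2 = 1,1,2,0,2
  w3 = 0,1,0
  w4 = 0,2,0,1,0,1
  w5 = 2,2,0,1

w1: Trace: COOL -0-> PASS -1-> RECV -2-> SEEK -0-> RECV  → end RECV, accepted
w2: Trace: COOL -1-> COOL -1-> COOL -2-> SEEK -0-> RECV -2-> SEEK  → end SEEK, rejected
w3: Trace: COOL -0-> PASS -1-> RECV -0-> PASS  → end PASS, accepted
w4: Trace: COOL -0-> PASS -2-> SEEK -0-> RECV -1-> PASS -0-> PASS -1-> RECV  → end RECV, accepted
w5: Trace: COOL -2-> SEEK -2-> PASS -0-> PASS -1-> RECV  → end RECV, accepted

w1, w3, w4, w5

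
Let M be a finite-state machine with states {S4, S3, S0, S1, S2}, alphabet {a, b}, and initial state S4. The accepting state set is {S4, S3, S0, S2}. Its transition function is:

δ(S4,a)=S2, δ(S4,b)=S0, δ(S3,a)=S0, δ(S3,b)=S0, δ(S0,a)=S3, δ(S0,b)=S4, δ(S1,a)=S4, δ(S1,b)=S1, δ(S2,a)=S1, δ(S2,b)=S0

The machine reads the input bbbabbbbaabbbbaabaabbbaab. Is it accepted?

No

start at S4
read 'b': S4 → S0
read 'b': S0 → S4
read 'b': S4 → S0
read 'a': S0 → S3
read 'b': S3 → S0
read 'b': S0 → S4
read 'b': S4 → S0
read 'b': S0 → S4
read 'a': S4 → S2
read 'a': S2 → S1
read 'b': S1 → S1
read 'b': S1 → S1
read 'b': S1 → S1
read 'b': S1 → S1
read 'a': S1 → S4
read 'a': S4 → S2
read 'b': S2 → S0
read 'a': S0 → S3
read 'a': S3 → S0
read 'b': S0 → S4
read 'b': S4 → S0
read 'b': S0 → S4
read 'a': S4 → S2
read 'a': S2 → S1
read 'b': S1 → S1
End state S1 is not accepting.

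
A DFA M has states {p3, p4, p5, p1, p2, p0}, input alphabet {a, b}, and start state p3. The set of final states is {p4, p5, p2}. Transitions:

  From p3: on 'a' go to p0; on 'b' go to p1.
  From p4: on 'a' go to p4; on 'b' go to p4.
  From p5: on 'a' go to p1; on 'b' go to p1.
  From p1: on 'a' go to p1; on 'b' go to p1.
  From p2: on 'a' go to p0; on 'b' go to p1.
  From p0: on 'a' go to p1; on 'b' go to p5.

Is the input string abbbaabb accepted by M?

p3 → p0 → p5 → p1 → p1 → p1 → p1 → p1 → p1
End state p1 is not accepting.

No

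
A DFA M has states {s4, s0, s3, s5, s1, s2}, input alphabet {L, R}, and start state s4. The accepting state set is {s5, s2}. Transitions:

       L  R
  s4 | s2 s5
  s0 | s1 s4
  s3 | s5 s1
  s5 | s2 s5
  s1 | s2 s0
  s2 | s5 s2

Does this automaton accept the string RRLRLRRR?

s4 → s5 → s5 → s2 → s2 → s5 → s5 → s5 → s5
End state s5 is accepting.

Yes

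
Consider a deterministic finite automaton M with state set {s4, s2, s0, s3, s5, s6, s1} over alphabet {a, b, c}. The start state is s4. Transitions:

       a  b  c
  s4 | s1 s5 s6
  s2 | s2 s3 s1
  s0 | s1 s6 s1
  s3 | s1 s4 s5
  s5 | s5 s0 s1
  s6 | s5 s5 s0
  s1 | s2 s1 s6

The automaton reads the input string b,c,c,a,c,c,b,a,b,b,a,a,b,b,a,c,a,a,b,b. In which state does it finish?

s4

s4 → s5 → s1 → s6 → s5 → s1 → s6 → s5 → s5 → s0 → s6 → s5 → s5 → s0 → s6 → s5 → s1 → s2 → s2 → s3 → s4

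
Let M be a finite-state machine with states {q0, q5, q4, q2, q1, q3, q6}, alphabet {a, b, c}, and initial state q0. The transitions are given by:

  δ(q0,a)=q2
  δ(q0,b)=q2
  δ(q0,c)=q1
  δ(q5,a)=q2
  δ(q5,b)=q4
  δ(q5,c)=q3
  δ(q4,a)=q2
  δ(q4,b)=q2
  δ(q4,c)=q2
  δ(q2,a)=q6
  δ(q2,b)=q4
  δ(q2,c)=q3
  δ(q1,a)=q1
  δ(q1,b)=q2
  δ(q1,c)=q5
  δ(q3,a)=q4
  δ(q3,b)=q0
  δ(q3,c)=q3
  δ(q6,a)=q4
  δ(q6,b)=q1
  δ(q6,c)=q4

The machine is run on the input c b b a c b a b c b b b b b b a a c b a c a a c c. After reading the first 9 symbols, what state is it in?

q2

start at q0
read 'c': q0 → q1
read 'b': q1 → q2
read 'b': q2 → q4
read 'a': q4 → q2
read 'c': q2 → q3
read 'b': q3 → q0
read 'a': q0 → q2
read 'b': q2 → q4
read 'c': q4 → q2
After 9 symbols: q2.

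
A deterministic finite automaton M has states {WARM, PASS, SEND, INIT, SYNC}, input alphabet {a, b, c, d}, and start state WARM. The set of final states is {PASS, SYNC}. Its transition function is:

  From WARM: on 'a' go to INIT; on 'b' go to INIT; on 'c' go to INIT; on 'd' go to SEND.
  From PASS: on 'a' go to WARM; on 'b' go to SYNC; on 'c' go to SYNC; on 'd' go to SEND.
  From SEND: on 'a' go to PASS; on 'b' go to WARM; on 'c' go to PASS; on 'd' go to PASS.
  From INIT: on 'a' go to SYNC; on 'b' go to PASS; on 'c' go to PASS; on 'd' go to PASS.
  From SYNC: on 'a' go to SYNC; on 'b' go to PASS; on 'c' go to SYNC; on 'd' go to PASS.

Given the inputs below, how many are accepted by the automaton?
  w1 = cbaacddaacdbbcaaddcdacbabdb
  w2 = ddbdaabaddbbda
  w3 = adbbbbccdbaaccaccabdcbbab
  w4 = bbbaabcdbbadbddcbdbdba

2

w1: Trace: WARM -c-> INIT -b-> PASS -a-> WARM -a-> INIT -c-> PASS -d-> SEND -d-> PASS -a-> WARM -a-> INIT -c-> PASS -d-> SEND -b-> WARM -b-> INIT -c-> PASS -a-> WARM -a-> INIT -d-> PASS -d-> SEND -c-> PASS -d-> SEND -a-> PASS -c-> SYNC -b-> PASS -a-> WARM -b-> INIT -d-> PASS -b-> SYNC  → end SYNC, accepted
w2: Trace: WARM -d-> SEND -d-> PASS -b-> SYNC -d-> PASS -a-> WARM -a-> INIT -b-> PASS -a-> WARM -d-> SEND -d-> PASS -b-> SYNC -b-> PASS -d-> SEND -a-> PASS  → end PASS, accepted
w3: Trace: WARM -a-> INIT -d-> PASS -b-> SYNC -b-> PASS -b-> SYNC -b-> PASS -c-> SYNC -c-> SYNC -d-> PASS -b-> SYNC -a-> SYNC -a-> SYNC -c-> SYNC -c-> SYNC -a-> SYNC -c-> SYNC -c-> SYNC -a-> SYNC -b-> PASS -d-> SEND -c-> PASS -b-> SYNC -b-> PASS -a-> WARM -b-> INIT  → end INIT, rejected
w4: Trace: WARM -b-> INIT -b-> PASS -b-> SYNC -a-> SYNC -a-> SYNC -b-> PASS -c-> SYNC -d-> PASS -b-> SYNC -b-> PASS -a-> WARM -d-> SEND -b-> WARM -d-> SEND -d-> PASS -c-> SYNC -b-> PASS -d-> SEND -b-> WARM -d-> SEND -b-> WARM -a-> INIT  → end INIT, rejected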